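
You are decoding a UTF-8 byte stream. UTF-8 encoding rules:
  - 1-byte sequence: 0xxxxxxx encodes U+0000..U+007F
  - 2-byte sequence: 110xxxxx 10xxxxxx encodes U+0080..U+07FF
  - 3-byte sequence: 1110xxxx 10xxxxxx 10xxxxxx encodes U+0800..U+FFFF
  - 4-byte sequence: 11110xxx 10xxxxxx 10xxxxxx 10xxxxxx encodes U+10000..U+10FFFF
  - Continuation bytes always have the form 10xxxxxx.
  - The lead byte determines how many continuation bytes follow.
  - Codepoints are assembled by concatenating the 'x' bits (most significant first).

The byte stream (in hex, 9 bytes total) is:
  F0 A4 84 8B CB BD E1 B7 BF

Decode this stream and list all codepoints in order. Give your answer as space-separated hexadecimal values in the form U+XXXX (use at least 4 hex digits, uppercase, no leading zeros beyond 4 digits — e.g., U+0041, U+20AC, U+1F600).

Answer: U+2410B U+02FD U+1DFF

Derivation:
Byte[0]=F0: 4-byte lead, need 3 cont bytes. acc=0x0
Byte[1]=A4: continuation. acc=(acc<<6)|0x24=0x24
Byte[2]=84: continuation. acc=(acc<<6)|0x04=0x904
Byte[3]=8B: continuation. acc=(acc<<6)|0x0B=0x2410B
Completed: cp=U+2410B (starts at byte 0)
Byte[4]=CB: 2-byte lead, need 1 cont bytes. acc=0xB
Byte[5]=BD: continuation. acc=(acc<<6)|0x3D=0x2FD
Completed: cp=U+02FD (starts at byte 4)
Byte[6]=E1: 3-byte lead, need 2 cont bytes. acc=0x1
Byte[7]=B7: continuation. acc=(acc<<6)|0x37=0x77
Byte[8]=BF: continuation. acc=(acc<<6)|0x3F=0x1DFF
Completed: cp=U+1DFF (starts at byte 6)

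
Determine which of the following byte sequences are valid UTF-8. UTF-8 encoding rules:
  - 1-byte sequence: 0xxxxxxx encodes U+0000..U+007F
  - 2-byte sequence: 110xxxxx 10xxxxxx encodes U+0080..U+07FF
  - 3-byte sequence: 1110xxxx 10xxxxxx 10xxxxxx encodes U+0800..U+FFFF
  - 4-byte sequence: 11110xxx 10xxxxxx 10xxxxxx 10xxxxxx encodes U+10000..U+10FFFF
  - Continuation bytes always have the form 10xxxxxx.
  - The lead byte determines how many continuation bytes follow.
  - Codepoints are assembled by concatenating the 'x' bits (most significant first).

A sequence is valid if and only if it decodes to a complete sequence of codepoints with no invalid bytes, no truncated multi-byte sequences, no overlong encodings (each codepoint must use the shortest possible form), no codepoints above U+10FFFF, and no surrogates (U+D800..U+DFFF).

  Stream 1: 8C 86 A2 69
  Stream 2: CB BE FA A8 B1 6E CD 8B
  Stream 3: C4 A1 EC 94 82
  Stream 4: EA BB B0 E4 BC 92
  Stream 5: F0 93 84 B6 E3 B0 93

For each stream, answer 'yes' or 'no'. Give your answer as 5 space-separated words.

Answer: no no yes yes yes

Derivation:
Stream 1: error at byte offset 0. INVALID
Stream 2: error at byte offset 2. INVALID
Stream 3: decodes cleanly. VALID
Stream 4: decodes cleanly. VALID
Stream 5: decodes cleanly. VALID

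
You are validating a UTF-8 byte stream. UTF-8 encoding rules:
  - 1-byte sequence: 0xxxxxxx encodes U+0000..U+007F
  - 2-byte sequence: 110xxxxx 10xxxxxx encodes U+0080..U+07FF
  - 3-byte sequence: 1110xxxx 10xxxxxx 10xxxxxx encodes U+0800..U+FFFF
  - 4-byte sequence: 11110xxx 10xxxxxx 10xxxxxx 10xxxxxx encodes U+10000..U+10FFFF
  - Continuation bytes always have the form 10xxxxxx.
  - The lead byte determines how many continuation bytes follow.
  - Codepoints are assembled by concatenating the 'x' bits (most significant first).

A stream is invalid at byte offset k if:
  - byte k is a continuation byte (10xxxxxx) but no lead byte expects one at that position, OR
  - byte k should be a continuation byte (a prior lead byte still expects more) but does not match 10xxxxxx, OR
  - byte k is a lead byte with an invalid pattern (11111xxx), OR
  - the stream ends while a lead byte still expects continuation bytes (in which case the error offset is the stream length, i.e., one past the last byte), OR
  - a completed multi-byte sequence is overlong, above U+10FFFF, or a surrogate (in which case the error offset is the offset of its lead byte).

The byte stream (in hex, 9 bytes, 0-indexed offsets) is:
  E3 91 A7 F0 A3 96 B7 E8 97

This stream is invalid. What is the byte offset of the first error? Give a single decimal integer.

Byte[0]=E3: 3-byte lead, need 2 cont bytes. acc=0x3
Byte[1]=91: continuation. acc=(acc<<6)|0x11=0xD1
Byte[2]=A7: continuation. acc=(acc<<6)|0x27=0x3467
Completed: cp=U+3467 (starts at byte 0)
Byte[3]=F0: 4-byte lead, need 3 cont bytes. acc=0x0
Byte[4]=A3: continuation. acc=(acc<<6)|0x23=0x23
Byte[5]=96: continuation. acc=(acc<<6)|0x16=0x8D6
Byte[6]=B7: continuation. acc=(acc<<6)|0x37=0x235B7
Completed: cp=U+235B7 (starts at byte 3)
Byte[7]=E8: 3-byte lead, need 2 cont bytes. acc=0x8
Byte[8]=97: continuation. acc=(acc<<6)|0x17=0x217
Byte[9]: stream ended, expected continuation. INVALID

Answer: 9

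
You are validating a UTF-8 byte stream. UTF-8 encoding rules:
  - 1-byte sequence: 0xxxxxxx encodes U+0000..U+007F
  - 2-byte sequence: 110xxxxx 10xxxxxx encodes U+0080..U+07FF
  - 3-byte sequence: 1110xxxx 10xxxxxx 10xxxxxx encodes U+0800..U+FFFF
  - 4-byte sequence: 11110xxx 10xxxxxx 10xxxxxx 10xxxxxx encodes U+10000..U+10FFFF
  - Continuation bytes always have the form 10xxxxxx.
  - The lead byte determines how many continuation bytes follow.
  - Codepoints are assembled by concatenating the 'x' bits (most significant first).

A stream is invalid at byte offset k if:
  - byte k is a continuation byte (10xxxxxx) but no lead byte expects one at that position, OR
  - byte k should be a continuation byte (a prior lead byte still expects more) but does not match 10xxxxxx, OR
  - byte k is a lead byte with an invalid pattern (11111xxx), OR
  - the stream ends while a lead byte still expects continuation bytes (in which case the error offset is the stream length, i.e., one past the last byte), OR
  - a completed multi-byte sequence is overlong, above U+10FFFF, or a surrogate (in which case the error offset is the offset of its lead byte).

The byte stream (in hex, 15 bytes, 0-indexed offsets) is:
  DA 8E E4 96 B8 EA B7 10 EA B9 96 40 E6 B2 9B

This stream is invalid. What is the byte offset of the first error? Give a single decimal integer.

Answer: 7

Derivation:
Byte[0]=DA: 2-byte lead, need 1 cont bytes. acc=0x1A
Byte[1]=8E: continuation. acc=(acc<<6)|0x0E=0x68E
Completed: cp=U+068E (starts at byte 0)
Byte[2]=E4: 3-byte lead, need 2 cont bytes. acc=0x4
Byte[3]=96: continuation. acc=(acc<<6)|0x16=0x116
Byte[4]=B8: continuation. acc=(acc<<6)|0x38=0x45B8
Completed: cp=U+45B8 (starts at byte 2)
Byte[5]=EA: 3-byte lead, need 2 cont bytes. acc=0xA
Byte[6]=B7: continuation. acc=(acc<<6)|0x37=0x2B7
Byte[7]=10: expected 10xxxxxx continuation. INVALID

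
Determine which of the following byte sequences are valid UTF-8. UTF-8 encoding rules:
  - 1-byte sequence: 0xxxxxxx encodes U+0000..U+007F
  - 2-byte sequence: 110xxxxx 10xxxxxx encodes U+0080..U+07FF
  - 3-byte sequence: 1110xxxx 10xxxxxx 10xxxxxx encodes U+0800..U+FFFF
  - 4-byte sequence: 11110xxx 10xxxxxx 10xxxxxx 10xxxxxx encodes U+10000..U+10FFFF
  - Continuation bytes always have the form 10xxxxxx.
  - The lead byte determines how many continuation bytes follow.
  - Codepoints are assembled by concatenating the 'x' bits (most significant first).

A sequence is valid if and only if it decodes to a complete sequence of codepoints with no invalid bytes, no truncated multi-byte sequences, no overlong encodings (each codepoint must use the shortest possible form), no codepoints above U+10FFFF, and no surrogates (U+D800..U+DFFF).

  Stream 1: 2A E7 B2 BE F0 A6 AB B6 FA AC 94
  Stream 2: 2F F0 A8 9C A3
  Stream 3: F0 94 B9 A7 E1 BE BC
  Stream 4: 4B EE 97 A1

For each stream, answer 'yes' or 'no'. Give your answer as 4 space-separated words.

Stream 1: error at byte offset 8. INVALID
Stream 2: decodes cleanly. VALID
Stream 3: decodes cleanly. VALID
Stream 4: decodes cleanly. VALID

Answer: no yes yes yes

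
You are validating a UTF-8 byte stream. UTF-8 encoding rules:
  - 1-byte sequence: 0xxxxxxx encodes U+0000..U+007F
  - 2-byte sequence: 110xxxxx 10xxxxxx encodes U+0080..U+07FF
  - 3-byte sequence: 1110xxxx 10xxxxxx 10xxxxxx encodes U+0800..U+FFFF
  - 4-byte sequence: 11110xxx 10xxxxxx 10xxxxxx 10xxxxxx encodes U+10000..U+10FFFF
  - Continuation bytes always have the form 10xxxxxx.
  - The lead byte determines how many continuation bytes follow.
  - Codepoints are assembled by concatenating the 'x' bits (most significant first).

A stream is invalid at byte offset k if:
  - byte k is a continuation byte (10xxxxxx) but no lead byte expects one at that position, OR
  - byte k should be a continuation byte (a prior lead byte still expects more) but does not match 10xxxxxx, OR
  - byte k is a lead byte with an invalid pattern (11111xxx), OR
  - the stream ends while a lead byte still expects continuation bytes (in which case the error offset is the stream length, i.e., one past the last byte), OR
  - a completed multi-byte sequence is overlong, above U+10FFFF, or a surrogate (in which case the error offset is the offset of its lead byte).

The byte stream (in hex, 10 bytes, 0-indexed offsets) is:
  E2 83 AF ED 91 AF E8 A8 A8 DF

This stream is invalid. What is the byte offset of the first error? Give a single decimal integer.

Answer: 10

Derivation:
Byte[0]=E2: 3-byte lead, need 2 cont bytes. acc=0x2
Byte[1]=83: continuation. acc=(acc<<6)|0x03=0x83
Byte[2]=AF: continuation. acc=(acc<<6)|0x2F=0x20EF
Completed: cp=U+20EF (starts at byte 0)
Byte[3]=ED: 3-byte lead, need 2 cont bytes. acc=0xD
Byte[4]=91: continuation. acc=(acc<<6)|0x11=0x351
Byte[5]=AF: continuation. acc=(acc<<6)|0x2F=0xD46F
Completed: cp=U+D46F (starts at byte 3)
Byte[6]=E8: 3-byte lead, need 2 cont bytes. acc=0x8
Byte[7]=A8: continuation. acc=(acc<<6)|0x28=0x228
Byte[8]=A8: continuation. acc=(acc<<6)|0x28=0x8A28
Completed: cp=U+8A28 (starts at byte 6)
Byte[9]=DF: 2-byte lead, need 1 cont bytes. acc=0x1F
Byte[10]: stream ended, expected continuation. INVALID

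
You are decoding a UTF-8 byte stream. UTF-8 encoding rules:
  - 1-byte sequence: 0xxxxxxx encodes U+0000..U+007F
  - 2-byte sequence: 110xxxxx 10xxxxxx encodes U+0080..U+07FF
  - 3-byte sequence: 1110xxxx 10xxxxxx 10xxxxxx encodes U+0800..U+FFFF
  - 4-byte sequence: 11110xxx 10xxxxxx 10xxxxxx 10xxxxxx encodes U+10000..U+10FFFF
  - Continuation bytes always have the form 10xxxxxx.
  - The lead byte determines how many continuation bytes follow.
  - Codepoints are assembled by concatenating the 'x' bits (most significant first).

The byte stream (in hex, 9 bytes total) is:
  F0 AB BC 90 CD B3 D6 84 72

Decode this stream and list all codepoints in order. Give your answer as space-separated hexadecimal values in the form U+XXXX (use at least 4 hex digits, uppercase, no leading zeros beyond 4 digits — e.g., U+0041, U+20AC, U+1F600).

Answer: U+2BF10 U+0373 U+0584 U+0072

Derivation:
Byte[0]=F0: 4-byte lead, need 3 cont bytes. acc=0x0
Byte[1]=AB: continuation. acc=(acc<<6)|0x2B=0x2B
Byte[2]=BC: continuation. acc=(acc<<6)|0x3C=0xAFC
Byte[3]=90: continuation. acc=(acc<<6)|0x10=0x2BF10
Completed: cp=U+2BF10 (starts at byte 0)
Byte[4]=CD: 2-byte lead, need 1 cont bytes. acc=0xD
Byte[5]=B3: continuation. acc=(acc<<6)|0x33=0x373
Completed: cp=U+0373 (starts at byte 4)
Byte[6]=D6: 2-byte lead, need 1 cont bytes. acc=0x16
Byte[7]=84: continuation. acc=(acc<<6)|0x04=0x584
Completed: cp=U+0584 (starts at byte 6)
Byte[8]=72: 1-byte ASCII. cp=U+0072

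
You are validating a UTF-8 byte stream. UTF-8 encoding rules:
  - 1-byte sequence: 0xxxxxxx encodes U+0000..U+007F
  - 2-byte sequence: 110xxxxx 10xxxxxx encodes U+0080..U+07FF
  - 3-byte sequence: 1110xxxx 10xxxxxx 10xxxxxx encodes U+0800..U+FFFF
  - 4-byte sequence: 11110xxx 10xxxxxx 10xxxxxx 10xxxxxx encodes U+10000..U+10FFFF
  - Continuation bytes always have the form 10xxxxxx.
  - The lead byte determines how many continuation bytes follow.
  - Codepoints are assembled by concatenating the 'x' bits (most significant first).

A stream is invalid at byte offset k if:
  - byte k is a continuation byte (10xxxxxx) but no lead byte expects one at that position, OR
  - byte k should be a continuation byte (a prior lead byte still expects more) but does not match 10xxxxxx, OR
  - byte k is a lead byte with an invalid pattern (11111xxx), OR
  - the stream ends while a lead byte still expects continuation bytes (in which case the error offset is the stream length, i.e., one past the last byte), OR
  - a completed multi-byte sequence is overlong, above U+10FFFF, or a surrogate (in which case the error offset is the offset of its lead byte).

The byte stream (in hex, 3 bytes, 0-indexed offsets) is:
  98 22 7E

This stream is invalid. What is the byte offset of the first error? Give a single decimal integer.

Byte[0]=98: INVALID lead byte (not 0xxx/110x/1110/11110)

Answer: 0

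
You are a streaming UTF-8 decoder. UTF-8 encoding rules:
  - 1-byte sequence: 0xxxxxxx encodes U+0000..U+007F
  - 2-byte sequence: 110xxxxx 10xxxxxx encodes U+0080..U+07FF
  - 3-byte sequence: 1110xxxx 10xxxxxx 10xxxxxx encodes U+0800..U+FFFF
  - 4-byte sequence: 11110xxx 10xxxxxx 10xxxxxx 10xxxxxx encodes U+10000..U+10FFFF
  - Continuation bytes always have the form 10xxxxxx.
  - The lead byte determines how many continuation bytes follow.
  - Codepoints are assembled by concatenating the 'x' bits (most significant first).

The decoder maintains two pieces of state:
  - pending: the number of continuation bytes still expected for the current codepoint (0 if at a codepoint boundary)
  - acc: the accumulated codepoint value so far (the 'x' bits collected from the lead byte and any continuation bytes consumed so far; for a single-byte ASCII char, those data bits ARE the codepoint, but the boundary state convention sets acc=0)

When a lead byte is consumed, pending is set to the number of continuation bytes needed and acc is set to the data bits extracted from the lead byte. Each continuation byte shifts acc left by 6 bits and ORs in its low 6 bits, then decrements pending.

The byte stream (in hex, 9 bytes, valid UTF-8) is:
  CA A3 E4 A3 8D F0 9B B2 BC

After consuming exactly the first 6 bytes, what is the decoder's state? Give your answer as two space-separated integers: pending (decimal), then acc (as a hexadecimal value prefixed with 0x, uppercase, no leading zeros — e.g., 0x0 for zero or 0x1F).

Byte[0]=CA: 2-byte lead. pending=1, acc=0xA
Byte[1]=A3: continuation. acc=(acc<<6)|0x23=0x2A3, pending=0
Byte[2]=E4: 3-byte lead. pending=2, acc=0x4
Byte[3]=A3: continuation. acc=(acc<<6)|0x23=0x123, pending=1
Byte[4]=8D: continuation. acc=(acc<<6)|0x0D=0x48CD, pending=0
Byte[5]=F0: 4-byte lead. pending=3, acc=0x0

Answer: 3 0x0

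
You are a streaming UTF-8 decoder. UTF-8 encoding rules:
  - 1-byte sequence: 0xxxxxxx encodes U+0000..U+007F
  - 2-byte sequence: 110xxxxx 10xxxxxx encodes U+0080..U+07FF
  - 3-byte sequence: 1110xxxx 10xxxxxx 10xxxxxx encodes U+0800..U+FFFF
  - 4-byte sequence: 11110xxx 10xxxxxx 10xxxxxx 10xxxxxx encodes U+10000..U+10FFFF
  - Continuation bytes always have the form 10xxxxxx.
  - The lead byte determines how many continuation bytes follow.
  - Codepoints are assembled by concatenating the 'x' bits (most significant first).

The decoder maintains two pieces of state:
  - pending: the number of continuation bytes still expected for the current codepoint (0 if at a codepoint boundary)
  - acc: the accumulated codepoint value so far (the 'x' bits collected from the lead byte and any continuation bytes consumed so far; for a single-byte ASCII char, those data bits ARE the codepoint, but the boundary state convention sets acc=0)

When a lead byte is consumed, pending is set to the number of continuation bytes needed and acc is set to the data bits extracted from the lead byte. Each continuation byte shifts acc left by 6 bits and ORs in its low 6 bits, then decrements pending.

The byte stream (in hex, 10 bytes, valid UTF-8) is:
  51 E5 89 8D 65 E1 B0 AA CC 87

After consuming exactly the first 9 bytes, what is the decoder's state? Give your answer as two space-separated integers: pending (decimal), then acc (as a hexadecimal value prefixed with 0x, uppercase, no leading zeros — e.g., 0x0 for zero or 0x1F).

Byte[0]=51: 1-byte. pending=0, acc=0x0
Byte[1]=E5: 3-byte lead. pending=2, acc=0x5
Byte[2]=89: continuation. acc=(acc<<6)|0x09=0x149, pending=1
Byte[3]=8D: continuation. acc=(acc<<6)|0x0D=0x524D, pending=0
Byte[4]=65: 1-byte. pending=0, acc=0x0
Byte[5]=E1: 3-byte lead. pending=2, acc=0x1
Byte[6]=B0: continuation. acc=(acc<<6)|0x30=0x70, pending=1
Byte[7]=AA: continuation. acc=(acc<<6)|0x2A=0x1C2A, pending=0
Byte[8]=CC: 2-byte lead. pending=1, acc=0xC

Answer: 1 0xC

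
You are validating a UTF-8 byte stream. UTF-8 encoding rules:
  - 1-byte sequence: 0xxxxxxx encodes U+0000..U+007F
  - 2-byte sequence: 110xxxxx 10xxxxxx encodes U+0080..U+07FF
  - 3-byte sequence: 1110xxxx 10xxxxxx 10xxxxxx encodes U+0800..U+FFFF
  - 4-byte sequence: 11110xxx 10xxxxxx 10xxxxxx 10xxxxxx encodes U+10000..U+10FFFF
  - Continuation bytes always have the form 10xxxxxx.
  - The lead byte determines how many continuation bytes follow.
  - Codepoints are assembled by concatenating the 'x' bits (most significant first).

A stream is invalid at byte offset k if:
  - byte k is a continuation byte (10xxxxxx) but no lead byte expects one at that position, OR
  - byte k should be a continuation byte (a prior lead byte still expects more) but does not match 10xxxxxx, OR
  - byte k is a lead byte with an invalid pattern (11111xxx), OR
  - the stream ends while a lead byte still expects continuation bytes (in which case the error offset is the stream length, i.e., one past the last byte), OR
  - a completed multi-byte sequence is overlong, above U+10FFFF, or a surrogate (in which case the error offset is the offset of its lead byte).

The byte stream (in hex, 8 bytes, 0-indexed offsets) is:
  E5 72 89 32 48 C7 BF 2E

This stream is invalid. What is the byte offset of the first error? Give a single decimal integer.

Byte[0]=E5: 3-byte lead, need 2 cont bytes. acc=0x5
Byte[1]=72: expected 10xxxxxx continuation. INVALID

Answer: 1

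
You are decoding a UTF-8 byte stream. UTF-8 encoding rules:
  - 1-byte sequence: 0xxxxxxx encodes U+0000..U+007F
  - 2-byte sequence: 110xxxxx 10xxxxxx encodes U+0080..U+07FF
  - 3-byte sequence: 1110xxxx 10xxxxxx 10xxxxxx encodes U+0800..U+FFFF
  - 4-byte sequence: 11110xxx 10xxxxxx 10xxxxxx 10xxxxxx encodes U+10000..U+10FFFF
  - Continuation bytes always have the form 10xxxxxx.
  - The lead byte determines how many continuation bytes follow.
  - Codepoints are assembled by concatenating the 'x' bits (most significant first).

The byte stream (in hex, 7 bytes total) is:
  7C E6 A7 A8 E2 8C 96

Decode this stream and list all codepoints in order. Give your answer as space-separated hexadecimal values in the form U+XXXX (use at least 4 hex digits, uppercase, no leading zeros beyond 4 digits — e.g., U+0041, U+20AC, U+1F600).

Byte[0]=7C: 1-byte ASCII. cp=U+007C
Byte[1]=E6: 3-byte lead, need 2 cont bytes. acc=0x6
Byte[2]=A7: continuation. acc=(acc<<6)|0x27=0x1A7
Byte[3]=A8: continuation. acc=(acc<<6)|0x28=0x69E8
Completed: cp=U+69E8 (starts at byte 1)
Byte[4]=E2: 3-byte lead, need 2 cont bytes. acc=0x2
Byte[5]=8C: continuation. acc=(acc<<6)|0x0C=0x8C
Byte[6]=96: continuation. acc=(acc<<6)|0x16=0x2316
Completed: cp=U+2316 (starts at byte 4)

Answer: U+007C U+69E8 U+2316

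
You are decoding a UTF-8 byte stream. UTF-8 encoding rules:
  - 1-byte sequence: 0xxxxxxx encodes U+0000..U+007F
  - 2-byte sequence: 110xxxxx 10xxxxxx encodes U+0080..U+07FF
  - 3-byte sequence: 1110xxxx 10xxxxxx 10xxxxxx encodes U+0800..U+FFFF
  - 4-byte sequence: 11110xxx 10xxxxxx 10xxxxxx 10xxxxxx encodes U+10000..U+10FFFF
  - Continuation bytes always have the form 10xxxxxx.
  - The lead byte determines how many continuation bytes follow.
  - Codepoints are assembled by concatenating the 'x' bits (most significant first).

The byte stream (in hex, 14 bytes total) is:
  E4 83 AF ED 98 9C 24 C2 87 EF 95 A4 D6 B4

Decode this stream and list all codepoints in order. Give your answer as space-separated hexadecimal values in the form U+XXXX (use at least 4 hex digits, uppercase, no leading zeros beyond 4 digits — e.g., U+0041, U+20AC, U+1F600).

Answer: U+40EF U+D61C U+0024 U+0087 U+F564 U+05B4

Derivation:
Byte[0]=E4: 3-byte lead, need 2 cont bytes. acc=0x4
Byte[1]=83: continuation. acc=(acc<<6)|0x03=0x103
Byte[2]=AF: continuation. acc=(acc<<6)|0x2F=0x40EF
Completed: cp=U+40EF (starts at byte 0)
Byte[3]=ED: 3-byte lead, need 2 cont bytes. acc=0xD
Byte[4]=98: continuation. acc=(acc<<6)|0x18=0x358
Byte[5]=9C: continuation. acc=(acc<<6)|0x1C=0xD61C
Completed: cp=U+D61C (starts at byte 3)
Byte[6]=24: 1-byte ASCII. cp=U+0024
Byte[7]=C2: 2-byte lead, need 1 cont bytes. acc=0x2
Byte[8]=87: continuation. acc=(acc<<6)|0x07=0x87
Completed: cp=U+0087 (starts at byte 7)
Byte[9]=EF: 3-byte lead, need 2 cont bytes. acc=0xF
Byte[10]=95: continuation. acc=(acc<<6)|0x15=0x3D5
Byte[11]=A4: continuation. acc=(acc<<6)|0x24=0xF564
Completed: cp=U+F564 (starts at byte 9)
Byte[12]=D6: 2-byte lead, need 1 cont bytes. acc=0x16
Byte[13]=B4: continuation. acc=(acc<<6)|0x34=0x5B4
Completed: cp=U+05B4 (starts at byte 12)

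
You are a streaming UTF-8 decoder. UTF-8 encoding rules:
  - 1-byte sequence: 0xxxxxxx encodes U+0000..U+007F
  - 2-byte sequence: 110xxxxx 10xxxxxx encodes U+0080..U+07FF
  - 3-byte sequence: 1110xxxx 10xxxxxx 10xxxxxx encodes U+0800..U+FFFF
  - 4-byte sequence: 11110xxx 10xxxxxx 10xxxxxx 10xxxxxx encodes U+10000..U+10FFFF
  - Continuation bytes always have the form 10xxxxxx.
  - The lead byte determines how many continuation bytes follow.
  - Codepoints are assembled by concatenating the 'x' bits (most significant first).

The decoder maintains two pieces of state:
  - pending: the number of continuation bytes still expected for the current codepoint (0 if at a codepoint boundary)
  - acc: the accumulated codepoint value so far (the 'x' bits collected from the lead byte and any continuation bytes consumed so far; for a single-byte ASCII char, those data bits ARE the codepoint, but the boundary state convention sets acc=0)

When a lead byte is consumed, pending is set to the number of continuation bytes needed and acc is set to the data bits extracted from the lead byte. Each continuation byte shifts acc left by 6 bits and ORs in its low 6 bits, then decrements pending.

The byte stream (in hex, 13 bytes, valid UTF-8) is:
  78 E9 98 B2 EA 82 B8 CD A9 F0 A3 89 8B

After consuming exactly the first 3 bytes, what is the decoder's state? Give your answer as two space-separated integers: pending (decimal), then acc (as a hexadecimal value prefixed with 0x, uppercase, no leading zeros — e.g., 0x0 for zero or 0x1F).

Answer: 1 0x258

Derivation:
Byte[0]=78: 1-byte. pending=0, acc=0x0
Byte[1]=E9: 3-byte lead. pending=2, acc=0x9
Byte[2]=98: continuation. acc=(acc<<6)|0x18=0x258, pending=1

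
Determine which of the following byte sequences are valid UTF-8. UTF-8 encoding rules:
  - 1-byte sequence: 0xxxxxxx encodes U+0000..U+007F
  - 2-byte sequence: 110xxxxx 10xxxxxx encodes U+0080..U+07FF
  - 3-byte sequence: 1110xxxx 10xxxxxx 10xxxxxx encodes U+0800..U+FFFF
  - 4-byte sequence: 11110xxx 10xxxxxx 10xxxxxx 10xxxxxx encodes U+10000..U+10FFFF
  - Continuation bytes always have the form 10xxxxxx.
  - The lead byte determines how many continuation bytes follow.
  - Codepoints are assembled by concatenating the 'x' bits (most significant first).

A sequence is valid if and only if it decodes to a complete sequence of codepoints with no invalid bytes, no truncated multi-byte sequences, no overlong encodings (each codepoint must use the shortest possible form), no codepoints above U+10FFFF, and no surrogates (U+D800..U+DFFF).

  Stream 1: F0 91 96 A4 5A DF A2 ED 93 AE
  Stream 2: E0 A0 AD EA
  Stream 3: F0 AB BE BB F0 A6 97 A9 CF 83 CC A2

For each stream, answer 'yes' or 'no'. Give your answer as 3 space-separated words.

Answer: yes no yes

Derivation:
Stream 1: decodes cleanly. VALID
Stream 2: error at byte offset 4. INVALID
Stream 3: decodes cleanly. VALID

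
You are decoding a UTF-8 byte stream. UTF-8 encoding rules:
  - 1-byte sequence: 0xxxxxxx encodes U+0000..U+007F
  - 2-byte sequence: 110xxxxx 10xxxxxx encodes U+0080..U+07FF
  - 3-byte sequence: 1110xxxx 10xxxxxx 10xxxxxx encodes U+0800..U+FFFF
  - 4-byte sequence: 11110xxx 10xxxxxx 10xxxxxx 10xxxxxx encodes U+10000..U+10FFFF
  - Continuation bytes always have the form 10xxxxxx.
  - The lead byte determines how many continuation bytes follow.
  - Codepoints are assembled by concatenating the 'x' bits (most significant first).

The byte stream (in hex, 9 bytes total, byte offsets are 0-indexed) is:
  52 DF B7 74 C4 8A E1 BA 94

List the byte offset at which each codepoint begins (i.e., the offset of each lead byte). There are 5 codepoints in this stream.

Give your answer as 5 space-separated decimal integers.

Byte[0]=52: 1-byte ASCII. cp=U+0052
Byte[1]=DF: 2-byte lead, need 1 cont bytes. acc=0x1F
Byte[2]=B7: continuation. acc=(acc<<6)|0x37=0x7F7
Completed: cp=U+07F7 (starts at byte 1)
Byte[3]=74: 1-byte ASCII. cp=U+0074
Byte[4]=C4: 2-byte lead, need 1 cont bytes. acc=0x4
Byte[5]=8A: continuation. acc=(acc<<6)|0x0A=0x10A
Completed: cp=U+010A (starts at byte 4)
Byte[6]=E1: 3-byte lead, need 2 cont bytes. acc=0x1
Byte[7]=BA: continuation. acc=(acc<<6)|0x3A=0x7A
Byte[8]=94: continuation. acc=(acc<<6)|0x14=0x1E94
Completed: cp=U+1E94 (starts at byte 6)

Answer: 0 1 3 4 6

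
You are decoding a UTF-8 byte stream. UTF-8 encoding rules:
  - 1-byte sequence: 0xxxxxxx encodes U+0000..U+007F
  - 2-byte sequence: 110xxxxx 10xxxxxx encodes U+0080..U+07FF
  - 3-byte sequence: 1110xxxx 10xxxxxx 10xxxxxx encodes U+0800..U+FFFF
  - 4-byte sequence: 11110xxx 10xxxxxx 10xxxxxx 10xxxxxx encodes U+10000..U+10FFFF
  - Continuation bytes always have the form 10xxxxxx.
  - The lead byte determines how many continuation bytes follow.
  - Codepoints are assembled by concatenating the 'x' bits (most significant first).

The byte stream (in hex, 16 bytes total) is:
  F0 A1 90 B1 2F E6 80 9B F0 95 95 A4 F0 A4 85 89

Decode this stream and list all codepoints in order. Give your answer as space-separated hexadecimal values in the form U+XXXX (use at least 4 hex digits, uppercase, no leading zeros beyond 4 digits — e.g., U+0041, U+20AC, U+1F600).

Byte[0]=F0: 4-byte lead, need 3 cont bytes. acc=0x0
Byte[1]=A1: continuation. acc=(acc<<6)|0x21=0x21
Byte[2]=90: continuation. acc=(acc<<6)|0x10=0x850
Byte[3]=B1: continuation. acc=(acc<<6)|0x31=0x21431
Completed: cp=U+21431 (starts at byte 0)
Byte[4]=2F: 1-byte ASCII. cp=U+002F
Byte[5]=E6: 3-byte lead, need 2 cont bytes. acc=0x6
Byte[6]=80: continuation. acc=(acc<<6)|0x00=0x180
Byte[7]=9B: continuation. acc=(acc<<6)|0x1B=0x601B
Completed: cp=U+601B (starts at byte 5)
Byte[8]=F0: 4-byte lead, need 3 cont bytes. acc=0x0
Byte[9]=95: continuation. acc=(acc<<6)|0x15=0x15
Byte[10]=95: continuation. acc=(acc<<6)|0x15=0x555
Byte[11]=A4: continuation. acc=(acc<<6)|0x24=0x15564
Completed: cp=U+15564 (starts at byte 8)
Byte[12]=F0: 4-byte lead, need 3 cont bytes. acc=0x0
Byte[13]=A4: continuation. acc=(acc<<6)|0x24=0x24
Byte[14]=85: continuation. acc=(acc<<6)|0x05=0x905
Byte[15]=89: continuation. acc=(acc<<6)|0x09=0x24149
Completed: cp=U+24149 (starts at byte 12)

Answer: U+21431 U+002F U+601B U+15564 U+24149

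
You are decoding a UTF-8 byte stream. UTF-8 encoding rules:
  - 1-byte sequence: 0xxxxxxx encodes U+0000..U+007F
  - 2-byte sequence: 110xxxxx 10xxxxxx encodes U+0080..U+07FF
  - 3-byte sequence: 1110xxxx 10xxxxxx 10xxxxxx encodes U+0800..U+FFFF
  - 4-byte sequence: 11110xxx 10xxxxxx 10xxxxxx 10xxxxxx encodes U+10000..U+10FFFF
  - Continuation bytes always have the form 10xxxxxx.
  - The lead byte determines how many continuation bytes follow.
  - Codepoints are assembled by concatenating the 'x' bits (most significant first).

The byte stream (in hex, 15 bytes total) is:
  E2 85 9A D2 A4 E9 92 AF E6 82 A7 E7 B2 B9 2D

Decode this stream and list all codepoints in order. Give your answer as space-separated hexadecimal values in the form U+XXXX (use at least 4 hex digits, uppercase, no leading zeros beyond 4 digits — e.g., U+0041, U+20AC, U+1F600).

Byte[0]=E2: 3-byte lead, need 2 cont bytes. acc=0x2
Byte[1]=85: continuation. acc=(acc<<6)|0x05=0x85
Byte[2]=9A: continuation. acc=(acc<<6)|0x1A=0x215A
Completed: cp=U+215A (starts at byte 0)
Byte[3]=D2: 2-byte lead, need 1 cont bytes. acc=0x12
Byte[4]=A4: continuation. acc=(acc<<6)|0x24=0x4A4
Completed: cp=U+04A4 (starts at byte 3)
Byte[5]=E9: 3-byte lead, need 2 cont bytes. acc=0x9
Byte[6]=92: continuation. acc=(acc<<6)|0x12=0x252
Byte[7]=AF: continuation. acc=(acc<<6)|0x2F=0x94AF
Completed: cp=U+94AF (starts at byte 5)
Byte[8]=E6: 3-byte lead, need 2 cont bytes. acc=0x6
Byte[9]=82: continuation. acc=(acc<<6)|0x02=0x182
Byte[10]=A7: continuation. acc=(acc<<6)|0x27=0x60A7
Completed: cp=U+60A7 (starts at byte 8)
Byte[11]=E7: 3-byte lead, need 2 cont bytes. acc=0x7
Byte[12]=B2: continuation. acc=(acc<<6)|0x32=0x1F2
Byte[13]=B9: continuation. acc=(acc<<6)|0x39=0x7CB9
Completed: cp=U+7CB9 (starts at byte 11)
Byte[14]=2D: 1-byte ASCII. cp=U+002D

Answer: U+215A U+04A4 U+94AF U+60A7 U+7CB9 U+002D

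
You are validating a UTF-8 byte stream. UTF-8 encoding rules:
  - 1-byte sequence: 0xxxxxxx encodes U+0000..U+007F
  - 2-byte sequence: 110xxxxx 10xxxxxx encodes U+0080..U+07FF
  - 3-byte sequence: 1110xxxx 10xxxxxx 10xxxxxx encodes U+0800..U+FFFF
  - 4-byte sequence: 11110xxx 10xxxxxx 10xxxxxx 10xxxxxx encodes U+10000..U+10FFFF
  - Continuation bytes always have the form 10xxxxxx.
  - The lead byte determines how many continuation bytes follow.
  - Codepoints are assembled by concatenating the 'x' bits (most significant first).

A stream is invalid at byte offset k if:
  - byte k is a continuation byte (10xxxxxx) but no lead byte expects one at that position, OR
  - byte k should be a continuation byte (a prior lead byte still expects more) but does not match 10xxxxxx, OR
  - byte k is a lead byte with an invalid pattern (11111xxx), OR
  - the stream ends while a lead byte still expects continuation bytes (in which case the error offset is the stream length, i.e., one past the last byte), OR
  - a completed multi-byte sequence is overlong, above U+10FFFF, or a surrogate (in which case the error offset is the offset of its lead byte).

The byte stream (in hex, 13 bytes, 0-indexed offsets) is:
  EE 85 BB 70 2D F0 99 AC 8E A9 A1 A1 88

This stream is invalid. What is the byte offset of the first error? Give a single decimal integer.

Answer: 9

Derivation:
Byte[0]=EE: 3-byte lead, need 2 cont bytes. acc=0xE
Byte[1]=85: continuation. acc=(acc<<6)|0x05=0x385
Byte[2]=BB: continuation. acc=(acc<<6)|0x3B=0xE17B
Completed: cp=U+E17B (starts at byte 0)
Byte[3]=70: 1-byte ASCII. cp=U+0070
Byte[4]=2D: 1-byte ASCII. cp=U+002D
Byte[5]=F0: 4-byte lead, need 3 cont bytes. acc=0x0
Byte[6]=99: continuation. acc=(acc<<6)|0x19=0x19
Byte[7]=AC: continuation. acc=(acc<<6)|0x2C=0x66C
Byte[8]=8E: continuation. acc=(acc<<6)|0x0E=0x19B0E
Completed: cp=U+19B0E (starts at byte 5)
Byte[9]=A9: INVALID lead byte (not 0xxx/110x/1110/11110)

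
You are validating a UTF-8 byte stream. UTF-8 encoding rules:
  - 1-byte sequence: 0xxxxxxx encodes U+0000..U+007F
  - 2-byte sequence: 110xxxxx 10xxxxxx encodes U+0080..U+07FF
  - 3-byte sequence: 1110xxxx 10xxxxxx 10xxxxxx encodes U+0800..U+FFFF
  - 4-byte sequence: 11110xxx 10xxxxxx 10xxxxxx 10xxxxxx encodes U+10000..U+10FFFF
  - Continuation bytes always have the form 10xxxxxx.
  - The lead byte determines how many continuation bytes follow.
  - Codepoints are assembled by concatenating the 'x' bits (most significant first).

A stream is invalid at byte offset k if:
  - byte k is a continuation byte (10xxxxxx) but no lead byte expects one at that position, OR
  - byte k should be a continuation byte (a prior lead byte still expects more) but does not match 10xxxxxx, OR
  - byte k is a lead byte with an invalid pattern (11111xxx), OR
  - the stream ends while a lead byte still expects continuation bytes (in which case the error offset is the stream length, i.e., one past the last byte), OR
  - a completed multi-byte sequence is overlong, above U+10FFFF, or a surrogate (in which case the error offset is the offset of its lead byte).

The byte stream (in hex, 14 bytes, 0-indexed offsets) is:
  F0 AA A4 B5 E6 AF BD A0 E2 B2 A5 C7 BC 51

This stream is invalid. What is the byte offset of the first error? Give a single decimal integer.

Byte[0]=F0: 4-byte lead, need 3 cont bytes. acc=0x0
Byte[1]=AA: continuation. acc=(acc<<6)|0x2A=0x2A
Byte[2]=A4: continuation. acc=(acc<<6)|0x24=0xAA4
Byte[3]=B5: continuation. acc=(acc<<6)|0x35=0x2A935
Completed: cp=U+2A935 (starts at byte 0)
Byte[4]=E6: 3-byte lead, need 2 cont bytes. acc=0x6
Byte[5]=AF: continuation. acc=(acc<<6)|0x2F=0x1AF
Byte[6]=BD: continuation. acc=(acc<<6)|0x3D=0x6BFD
Completed: cp=U+6BFD (starts at byte 4)
Byte[7]=A0: INVALID lead byte (not 0xxx/110x/1110/11110)

Answer: 7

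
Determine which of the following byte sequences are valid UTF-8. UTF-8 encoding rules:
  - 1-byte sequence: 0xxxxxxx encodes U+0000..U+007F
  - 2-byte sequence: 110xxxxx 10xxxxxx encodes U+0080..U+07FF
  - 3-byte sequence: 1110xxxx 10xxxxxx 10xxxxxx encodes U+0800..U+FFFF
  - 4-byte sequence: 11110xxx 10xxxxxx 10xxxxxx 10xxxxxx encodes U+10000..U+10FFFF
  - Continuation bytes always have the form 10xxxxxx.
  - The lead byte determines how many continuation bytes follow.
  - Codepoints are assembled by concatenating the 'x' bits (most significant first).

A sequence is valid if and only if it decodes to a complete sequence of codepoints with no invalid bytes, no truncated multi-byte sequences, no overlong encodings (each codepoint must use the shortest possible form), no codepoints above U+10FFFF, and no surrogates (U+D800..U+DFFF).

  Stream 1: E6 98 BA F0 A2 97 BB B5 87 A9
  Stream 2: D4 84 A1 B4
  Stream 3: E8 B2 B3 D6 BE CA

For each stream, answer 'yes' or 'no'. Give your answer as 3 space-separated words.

Answer: no no no

Derivation:
Stream 1: error at byte offset 7. INVALID
Stream 2: error at byte offset 2. INVALID
Stream 3: error at byte offset 6. INVALID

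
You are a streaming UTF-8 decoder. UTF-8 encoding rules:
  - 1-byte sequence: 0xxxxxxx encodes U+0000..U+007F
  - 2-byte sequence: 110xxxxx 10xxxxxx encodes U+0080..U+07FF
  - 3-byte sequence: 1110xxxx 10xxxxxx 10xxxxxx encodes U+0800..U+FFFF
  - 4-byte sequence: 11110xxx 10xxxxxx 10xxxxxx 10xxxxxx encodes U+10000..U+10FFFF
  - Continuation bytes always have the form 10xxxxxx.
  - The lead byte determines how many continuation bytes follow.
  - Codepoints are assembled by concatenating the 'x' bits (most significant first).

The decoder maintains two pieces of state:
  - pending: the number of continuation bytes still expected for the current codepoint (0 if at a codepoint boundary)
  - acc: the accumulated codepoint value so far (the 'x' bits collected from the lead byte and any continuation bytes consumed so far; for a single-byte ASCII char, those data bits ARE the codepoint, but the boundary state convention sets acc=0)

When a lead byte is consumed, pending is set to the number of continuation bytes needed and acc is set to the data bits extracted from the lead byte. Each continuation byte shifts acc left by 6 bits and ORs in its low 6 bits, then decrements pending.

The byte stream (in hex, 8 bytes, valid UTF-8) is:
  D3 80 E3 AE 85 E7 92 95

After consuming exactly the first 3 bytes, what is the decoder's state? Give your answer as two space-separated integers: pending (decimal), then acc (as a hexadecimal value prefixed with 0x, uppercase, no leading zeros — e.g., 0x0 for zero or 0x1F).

Byte[0]=D3: 2-byte lead. pending=1, acc=0x13
Byte[1]=80: continuation. acc=(acc<<6)|0x00=0x4C0, pending=0
Byte[2]=E3: 3-byte lead. pending=2, acc=0x3

Answer: 2 0x3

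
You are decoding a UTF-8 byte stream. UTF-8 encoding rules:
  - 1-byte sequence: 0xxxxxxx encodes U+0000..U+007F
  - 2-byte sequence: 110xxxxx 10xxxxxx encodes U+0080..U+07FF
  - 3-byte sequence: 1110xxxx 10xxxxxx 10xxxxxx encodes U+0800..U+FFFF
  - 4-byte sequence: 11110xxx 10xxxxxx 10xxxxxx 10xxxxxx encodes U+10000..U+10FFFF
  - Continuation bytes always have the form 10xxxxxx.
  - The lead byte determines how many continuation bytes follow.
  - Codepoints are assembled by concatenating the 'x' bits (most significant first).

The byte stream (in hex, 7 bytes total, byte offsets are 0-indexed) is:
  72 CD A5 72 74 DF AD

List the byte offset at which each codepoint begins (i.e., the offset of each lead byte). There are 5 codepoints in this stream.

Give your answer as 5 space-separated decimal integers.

Answer: 0 1 3 4 5

Derivation:
Byte[0]=72: 1-byte ASCII. cp=U+0072
Byte[1]=CD: 2-byte lead, need 1 cont bytes. acc=0xD
Byte[2]=A5: continuation. acc=(acc<<6)|0x25=0x365
Completed: cp=U+0365 (starts at byte 1)
Byte[3]=72: 1-byte ASCII. cp=U+0072
Byte[4]=74: 1-byte ASCII. cp=U+0074
Byte[5]=DF: 2-byte lead, need 1 cont bytes. acc=0x1F
Byte[6]=AD: continuation. acc=(acc<<6)|0x2D=0x7ED
Completed: cp=U+07ED (starts at byte 5)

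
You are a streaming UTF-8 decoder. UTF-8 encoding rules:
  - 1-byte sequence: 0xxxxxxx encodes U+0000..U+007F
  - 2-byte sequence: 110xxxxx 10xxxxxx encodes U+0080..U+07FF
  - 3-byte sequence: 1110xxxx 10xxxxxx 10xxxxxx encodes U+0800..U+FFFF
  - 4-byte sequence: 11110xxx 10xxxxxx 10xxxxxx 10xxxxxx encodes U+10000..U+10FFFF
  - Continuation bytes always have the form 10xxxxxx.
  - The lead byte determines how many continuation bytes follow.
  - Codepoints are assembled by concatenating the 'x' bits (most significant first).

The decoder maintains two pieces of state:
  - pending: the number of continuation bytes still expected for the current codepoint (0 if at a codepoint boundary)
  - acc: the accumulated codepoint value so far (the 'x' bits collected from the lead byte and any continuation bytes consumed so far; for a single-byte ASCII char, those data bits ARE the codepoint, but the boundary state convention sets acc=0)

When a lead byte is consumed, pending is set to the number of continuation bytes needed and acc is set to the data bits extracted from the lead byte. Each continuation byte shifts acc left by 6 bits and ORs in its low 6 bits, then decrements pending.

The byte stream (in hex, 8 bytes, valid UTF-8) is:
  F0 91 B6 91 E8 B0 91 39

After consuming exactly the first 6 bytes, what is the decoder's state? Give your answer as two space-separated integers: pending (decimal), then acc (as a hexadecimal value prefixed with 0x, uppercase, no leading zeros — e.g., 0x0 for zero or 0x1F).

Answer: 1 0x230

Derivation:
Byte[0]=F0: 4-byte lead. pending=3, acc=0x0
Byte[1]=91: continuation. acc=(acc<<6)|0x11=0x11, pending=2
Byte[2]=B6: continuation. acc=(acc<<6)|0x36=0x476, pending=1
Byte[3]=91: continuation. acc=(acc<<6)|0x11=0x11D91, pending=0
Byte[4]=E8: 3-byte lead. pending=2, acc=0x8
Byte[5]=B0: continuation. acc=(acc<<6)|0x30=0x230, pending=1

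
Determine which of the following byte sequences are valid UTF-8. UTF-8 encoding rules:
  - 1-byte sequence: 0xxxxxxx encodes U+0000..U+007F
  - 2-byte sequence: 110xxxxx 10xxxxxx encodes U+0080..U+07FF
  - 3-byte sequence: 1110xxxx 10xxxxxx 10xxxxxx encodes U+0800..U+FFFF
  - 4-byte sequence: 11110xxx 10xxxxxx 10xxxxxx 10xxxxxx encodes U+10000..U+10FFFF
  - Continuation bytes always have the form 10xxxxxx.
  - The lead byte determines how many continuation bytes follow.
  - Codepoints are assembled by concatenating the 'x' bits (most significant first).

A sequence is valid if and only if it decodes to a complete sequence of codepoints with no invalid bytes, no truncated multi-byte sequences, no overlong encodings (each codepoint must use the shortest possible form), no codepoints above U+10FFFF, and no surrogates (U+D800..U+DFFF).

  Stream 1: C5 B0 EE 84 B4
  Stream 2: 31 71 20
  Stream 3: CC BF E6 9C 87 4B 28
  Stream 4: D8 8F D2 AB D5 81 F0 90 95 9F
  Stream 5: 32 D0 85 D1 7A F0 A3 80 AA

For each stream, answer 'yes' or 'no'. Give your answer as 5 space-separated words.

Stream 1: decodes cleanly. VALID
Stream 2: decodes cleanly. VALID
Stream 3: decodes cleanly. VALID
Stream 4: decodes cleanly. VALID
Stream 5: error at byte offset 4. INVALID

Answer: yes yes yes yes no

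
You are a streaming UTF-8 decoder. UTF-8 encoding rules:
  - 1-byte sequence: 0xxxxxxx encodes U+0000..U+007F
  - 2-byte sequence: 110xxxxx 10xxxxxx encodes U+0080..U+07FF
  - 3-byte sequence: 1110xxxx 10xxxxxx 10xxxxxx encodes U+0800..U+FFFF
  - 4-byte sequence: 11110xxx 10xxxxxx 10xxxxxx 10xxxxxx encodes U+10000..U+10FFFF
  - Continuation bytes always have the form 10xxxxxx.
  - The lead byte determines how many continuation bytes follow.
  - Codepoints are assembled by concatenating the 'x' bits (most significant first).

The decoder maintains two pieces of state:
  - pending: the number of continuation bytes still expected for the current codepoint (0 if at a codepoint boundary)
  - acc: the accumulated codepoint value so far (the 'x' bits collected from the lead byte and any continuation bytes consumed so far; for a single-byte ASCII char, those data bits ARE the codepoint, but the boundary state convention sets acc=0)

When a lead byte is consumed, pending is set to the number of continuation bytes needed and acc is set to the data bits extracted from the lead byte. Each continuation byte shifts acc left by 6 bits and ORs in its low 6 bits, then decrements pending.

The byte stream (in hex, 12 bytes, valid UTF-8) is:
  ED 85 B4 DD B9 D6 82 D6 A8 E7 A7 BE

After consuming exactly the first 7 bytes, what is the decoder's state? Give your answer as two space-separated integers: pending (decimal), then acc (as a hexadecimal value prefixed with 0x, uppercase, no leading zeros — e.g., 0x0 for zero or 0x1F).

Byte[0]=ED: 3-byte lead. pending=2, acc=0xD
Byte[1]=85: continuation. acc=(acc<<6)|0x05=0x345, pending=1
Byte[2]=B4: continuation. acc=(acc<<6)|0x34=0xD174, pending=0
Byte[3]=DD: 2-byte lead. pending=1, acc=0x1D
Byte[4]=B9: continuation. acc=(acc<<6)|0x39=0x779, pending=0
Byte[5]=D6: 2-byte lead. pending=1, acc=0x16
Byte[6]=82: continuation. acc=(acc<<6)|0x02=0x582, pending=0

Answer: 0 0x582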